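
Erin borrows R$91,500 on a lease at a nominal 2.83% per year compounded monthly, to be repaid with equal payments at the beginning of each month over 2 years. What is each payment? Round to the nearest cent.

R$3,916.67

With 12 periods per year: i = 0.00235833, n = 24.
PMT = 91500 / ( [1 − (1+0.00235833)^(−24)] / 0.00235833 × (1+i) ) = 91500 / 23.361698 = 3,916.6673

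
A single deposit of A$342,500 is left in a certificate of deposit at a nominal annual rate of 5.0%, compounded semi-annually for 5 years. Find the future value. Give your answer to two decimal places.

A$438,428.96

Periodic rate i = 0.05/2 = 0.025; n = 5 × 2 = 10 periods.
FV = 342,500 × (1 + 0.025)^10 = 438,428.9564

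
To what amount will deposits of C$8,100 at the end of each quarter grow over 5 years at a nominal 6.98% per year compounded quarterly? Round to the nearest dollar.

With 4 periods per year: i = 0.01745, n = 20.
Accumulation factor s(20|0.01745) = 23.689880; FV = 8100 × 23.689880 = 191,888.0249

C$191,888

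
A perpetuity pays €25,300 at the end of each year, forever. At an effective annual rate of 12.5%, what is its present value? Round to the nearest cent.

PV = C/r = 25300/0.125 = 202,400.0000

€202,400.00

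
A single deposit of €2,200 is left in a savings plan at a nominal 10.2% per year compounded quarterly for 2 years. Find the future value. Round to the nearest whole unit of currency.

€2,691

With 4 periods per year: i = 0.0255, n = 8.
2,200 × (1+0.0255)^8 = 2,200 × 1.223166 = 2,690.9647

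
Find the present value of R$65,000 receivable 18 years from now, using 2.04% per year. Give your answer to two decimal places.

Discount factor = (1+0.0204)^(−18) = 0.695235; PV = 65,000 × 0.695235 = 45,190.3035

R$45,190.30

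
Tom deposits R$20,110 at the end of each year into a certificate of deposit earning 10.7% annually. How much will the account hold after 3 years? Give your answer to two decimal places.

R$67,015.55

Accumulation factor s(3|0.107) = 3.332449; FV = 20110 × 3.332449 = 67,015.5494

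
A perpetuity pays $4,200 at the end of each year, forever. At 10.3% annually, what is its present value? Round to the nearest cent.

$40,776.70

PV = C/r = 4200/0.103 = 40,776.6990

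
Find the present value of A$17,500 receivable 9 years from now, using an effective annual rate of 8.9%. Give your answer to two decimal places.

A$8,124.32

PV = FV·(1+i)^(−n) = 17,500 × 0.464247 = 8,124.3221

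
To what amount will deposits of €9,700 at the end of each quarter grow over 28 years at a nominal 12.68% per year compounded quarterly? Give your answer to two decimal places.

€9,779,489.10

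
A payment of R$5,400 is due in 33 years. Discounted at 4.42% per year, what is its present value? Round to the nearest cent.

R$1,295.78

PV = FV·(1+i)^(−n) = 5,400 × 0.239960 = 1,295.7823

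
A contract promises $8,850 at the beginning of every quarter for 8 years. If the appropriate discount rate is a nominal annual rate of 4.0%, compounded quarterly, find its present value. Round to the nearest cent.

$243,749.23

i = 0.04/4 = 0.01 per quarter; n = 8·4 = 32.
PV = PMT · [1 − (1+i)^(−n)] / i × (1+i) = 8850 · 27.542285 = 243,749.2255
(Beginning-of-period payments → annuity-due factor ×(1+i).)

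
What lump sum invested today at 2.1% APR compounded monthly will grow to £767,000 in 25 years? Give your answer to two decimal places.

£453,931.20

With 12 periods per year: i = 0.00175, n = 300.
Discount factor = (1+0.00175)^(−300) = 0.591827; PV = 767,000 × 0.591827 = 453,931.1984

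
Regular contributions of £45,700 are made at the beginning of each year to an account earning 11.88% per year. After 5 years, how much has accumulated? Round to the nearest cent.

Accumulation factor s(5|0.1188) × (1+i) = 7.090638; FV = 45700 × 7.090638 = 324,042.1451
(Beginning-of-period payments → annuity-due factor ×(1+i).)

£324,042.15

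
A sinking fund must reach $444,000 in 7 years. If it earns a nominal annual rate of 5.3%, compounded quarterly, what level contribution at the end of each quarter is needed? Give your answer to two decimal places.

$13,200.75

Periodic rate i = 0.053/4 = 0.01325; n = 7 × 4 = 28 periods.
PMT = 444000 / ( [(1+0.01325)^28 − 1] / 0.01325 ) = 444000 / 33.634461 = 13,200.7465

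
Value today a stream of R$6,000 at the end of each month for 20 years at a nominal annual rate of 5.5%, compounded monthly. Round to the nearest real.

With 12 periods per year: i = 0.00458333, n = 240.
PV = 6000 × [1 − (1+0.00458333)^(−240)] / 0.00458333 = 6000 × 145.372649 = 872,235.8926

R$872,236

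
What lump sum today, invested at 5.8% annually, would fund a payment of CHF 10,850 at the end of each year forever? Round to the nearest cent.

CHF 187,068.97

PV = PMT / i = 10850 / 0.058 = 187,068.9655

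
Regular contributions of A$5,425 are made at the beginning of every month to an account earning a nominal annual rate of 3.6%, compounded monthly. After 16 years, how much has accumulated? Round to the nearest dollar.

A$1,409,971

With 12 periods per year: i = 0.003, n = 192.
FV = 5425 × [(1+0.003)^192 − 1] / 0.003 × (1+i) = 5425 × 259.902474 = 1,409,970.9240
(Beginning-of-period payments → annuity-due factor ×(1+i).)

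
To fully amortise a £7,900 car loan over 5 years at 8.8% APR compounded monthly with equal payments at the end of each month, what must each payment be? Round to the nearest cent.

Periodic rate i = 0.088/12 = 0.00733333; n = 5 × 12 = 60 periods.
Annuity-PV factor = 48.399376; PMT = 7900 / 48.399376 = 163.2252

£163.23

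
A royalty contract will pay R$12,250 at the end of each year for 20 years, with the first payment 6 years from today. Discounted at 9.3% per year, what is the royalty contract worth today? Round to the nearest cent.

R$70,179.83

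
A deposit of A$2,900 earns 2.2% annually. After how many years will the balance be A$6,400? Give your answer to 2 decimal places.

36.38 years

n = ln(6400/2900) / ln(1+0.022) = ln(2.20690) / 0.021761 = 36.3756 years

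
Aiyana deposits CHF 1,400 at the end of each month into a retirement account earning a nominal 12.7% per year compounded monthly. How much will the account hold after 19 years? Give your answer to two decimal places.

CHF 1,326,368.05

i = 0.127/12 = 0.0105833 per month; n = 19·12 = 228.
FV = PMT · [(1+i)^n − 1] / i = 1400 · 947.405751 = 1,326,368.0520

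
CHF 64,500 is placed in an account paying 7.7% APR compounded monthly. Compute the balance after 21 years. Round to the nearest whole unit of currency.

CHF 323,274

Periodic rate i = 0.077/12 = 0.00641667; n = 21 × 12 = 252 periods.
FV = PV·(1+i)^n = 64,500 × 5.011996 = 323,273.7331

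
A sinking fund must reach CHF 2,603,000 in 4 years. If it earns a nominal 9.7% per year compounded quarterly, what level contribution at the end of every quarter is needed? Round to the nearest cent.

Periodic rate i = 0.097/4 = 0.02425; n = 4 × 4 = 16 periods.
FV-annuity factor = 19.266849; PMT = 2.603e+06 / 19.266849 = 135,102.5261

CHF 135,102.53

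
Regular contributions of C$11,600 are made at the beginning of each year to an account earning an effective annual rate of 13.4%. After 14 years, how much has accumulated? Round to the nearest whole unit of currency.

C$472,718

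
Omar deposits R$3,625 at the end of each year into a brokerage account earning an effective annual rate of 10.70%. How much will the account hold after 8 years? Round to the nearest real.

FV = PMT · [(1+i)^n − 1] / i = 3625 · 11.730642 = 42,523.5785

R$42,524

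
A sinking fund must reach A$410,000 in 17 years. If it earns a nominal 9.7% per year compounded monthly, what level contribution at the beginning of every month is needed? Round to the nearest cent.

A$788.88

With 12 periods per year: i = 0.00808333, n = 204.
FV-annuity factor × (1+i) = 519.722896; PMT = 410000 / 519.722896 = 788.8819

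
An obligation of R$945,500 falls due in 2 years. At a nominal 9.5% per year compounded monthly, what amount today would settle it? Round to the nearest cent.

R$782,475.04

With 12 periods per year: i = 0.00791667, n = 24.
PV = 945,500 / (1 + 0.00791667)^24 = 945,500 / 1.208345 = 782,475.0411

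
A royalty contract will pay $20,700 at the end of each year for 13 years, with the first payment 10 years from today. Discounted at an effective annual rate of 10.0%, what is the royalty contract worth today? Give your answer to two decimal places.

Value one period before first payment (t=9): 20700 × [1 − (1+0.1)^(−13)] / 0.1 = 20700 × 7.103356 = 147,039.4734
PV₀ = 147,039.4734 / (1+0.1)^9 = 147,039.4734 / 2.357948 = 62,359.0905

$62,359.09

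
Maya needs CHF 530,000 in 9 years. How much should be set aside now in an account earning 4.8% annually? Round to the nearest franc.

CHF 347,556

PV = 530,000 / (1 + 0.048)^9 = 530,000 / 1.524936 = 347,555.6282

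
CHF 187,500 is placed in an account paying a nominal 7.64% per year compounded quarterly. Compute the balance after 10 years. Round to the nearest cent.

CHF 399,644.04

i = 0.0764/4 = 0.0191 per quarter; n = 10·4 = 40.
FV = PV·(1+i)^n = 187,500 × 2.131435 = 399,644.0354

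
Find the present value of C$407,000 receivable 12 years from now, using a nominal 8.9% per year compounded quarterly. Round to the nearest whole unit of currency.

C$141,531

With 4 periods per year: i = 0.02225, n = 48.
PV = 407,000 / (1 + 0.02225)^48 = 407,000 / 2.875688 = 141,531.3621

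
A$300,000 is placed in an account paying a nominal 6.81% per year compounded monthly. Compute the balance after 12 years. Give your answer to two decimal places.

i = 0.0681/12 = 0.005675 per month; n = 12·12 = 144.
300,000 × (1+0.005675)^144 = 300,000 × 2.258927 = 677,678.1060

A$677,678.11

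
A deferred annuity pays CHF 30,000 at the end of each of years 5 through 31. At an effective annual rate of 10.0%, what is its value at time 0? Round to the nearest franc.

CHF 189,274

Value one period before first payment (t=4): 30000 × [1 − (1+0.1)^(−27)] / 0.1 = 30000 × 9.237223 = 277,116.6947
Discount back 4 years: 277,116.6947 × (1+0.1)^(−4) = 277,116.6947 × 0.683013 = 189,274.4312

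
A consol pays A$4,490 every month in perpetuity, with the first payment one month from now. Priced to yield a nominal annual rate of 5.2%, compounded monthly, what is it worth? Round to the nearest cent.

A$1,036,153.85

Periodic rate i = 0.052/12 = 0.00433333.
PV = C/r = 4490/0.00433333 = 1,036,153.8462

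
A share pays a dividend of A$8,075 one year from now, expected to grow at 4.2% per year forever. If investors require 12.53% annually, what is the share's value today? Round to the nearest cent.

PV = PMT / (i − g) = 8075 / (0.1253 − 0.042) = 8075 / 0.083300 = 96,938.7755

A$96,938.78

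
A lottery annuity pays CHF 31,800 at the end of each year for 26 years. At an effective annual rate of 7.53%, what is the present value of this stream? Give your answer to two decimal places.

CHF 358,357.69

Annuity factor a(26|0.0753) = 11.269110; PV = 31800 × 11.269110 = 358,357.6935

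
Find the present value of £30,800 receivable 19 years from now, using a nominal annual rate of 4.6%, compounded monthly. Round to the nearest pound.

£12,874

With 12 periods per year: i = 0.00383333, n = 228.
PV = FV·(1+i)^(−n) = 30,800 × 0.417977 = 12,873.6886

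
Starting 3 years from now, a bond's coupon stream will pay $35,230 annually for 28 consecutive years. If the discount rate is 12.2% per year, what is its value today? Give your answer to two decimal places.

$220,249.87

PV at t=2 (ordinary 28-year annuity): 35230 × a(28|0.122) = 35230 × 7.870254 = 277,269.0359
Discount back 2 years: 277,269.0359 × (1+0.122)^(−2) = 277,269.0359 × 0.794354 = 220,249.8689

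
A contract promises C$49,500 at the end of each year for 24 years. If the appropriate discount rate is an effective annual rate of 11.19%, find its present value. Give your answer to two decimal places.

C$407,669.79

PV = 49500 × [1 − (1+0.1119)^(−24)] / 0.1119 = 49500 × 8.235753 = 407,669.7855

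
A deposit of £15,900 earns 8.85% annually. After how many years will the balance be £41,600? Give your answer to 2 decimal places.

11.34 years

(1+i)^n = 41600/15900 = 2.61635, so n = ln 2.61635 / ln 1.0885 = 11.3417 years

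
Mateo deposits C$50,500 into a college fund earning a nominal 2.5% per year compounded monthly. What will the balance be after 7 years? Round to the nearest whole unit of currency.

i = 0.025/12 = 0.00208333 per month; n = 7·12 = 84.
50,500 × (1+0.00208333)^84 = 50,500 × 1.191029 = 60,146.9839

C$60,147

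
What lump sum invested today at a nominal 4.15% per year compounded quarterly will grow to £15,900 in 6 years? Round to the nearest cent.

Periodic rate i = 0.0415/4 = 0.010375; n = 6 × 4 = 24 periods.
PV = FV·(1+i)^(−n) = 15,900 × 0.780581 = 12,411.2328

£12,411.23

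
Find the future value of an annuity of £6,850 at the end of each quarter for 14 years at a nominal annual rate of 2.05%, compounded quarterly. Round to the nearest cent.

Periodic rate i = 0.0205/4 = 0.005125; n = 14 × 4 = 56 periods.
FV = 6850 × [(1+0.005125)^56 − 1] / 0.005125 = 6850 × 64.672779 = 443,008.5353

£443,008.54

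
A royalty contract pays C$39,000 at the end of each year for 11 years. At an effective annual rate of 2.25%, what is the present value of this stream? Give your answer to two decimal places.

C$376,315.34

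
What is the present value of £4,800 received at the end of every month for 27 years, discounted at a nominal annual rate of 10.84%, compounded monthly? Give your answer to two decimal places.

With 12 periods per year: i = 0.00903333, n = 324.
PV = PMT · [1 − (1+i)^(−n)] / i = 4800 · 104.692613 = 502,524.5422

£502,524.54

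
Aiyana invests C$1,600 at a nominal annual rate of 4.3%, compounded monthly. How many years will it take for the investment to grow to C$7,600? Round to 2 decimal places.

Periodic rate i = 0.043/12 = 0.00358333.
n = ln(7600/1600) / ln(1+0.00358333) = ln(4.75000) / 0.003577 = 435.6097 months
= 435.6097/12 years

36.30 years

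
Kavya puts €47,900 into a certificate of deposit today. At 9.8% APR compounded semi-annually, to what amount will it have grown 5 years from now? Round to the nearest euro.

With 2 periods per year: i = 0.049, n = 10.
FV = PV·(1+i)^n = 47,900 × 1.613448 = 77,284.1430

€77,284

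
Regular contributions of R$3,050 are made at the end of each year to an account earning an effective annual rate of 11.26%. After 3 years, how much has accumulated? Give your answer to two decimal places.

R$10,218.96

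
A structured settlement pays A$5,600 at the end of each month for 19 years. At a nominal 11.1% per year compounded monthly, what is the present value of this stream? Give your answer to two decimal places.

A$531,218.12

i = 0.111/12 = 0.00925 per month; n = 19·12 = 228.
PV = PMT · [1 − (1+i)^(−n)] / i = 5600 · 94.860379 = 531,218.1249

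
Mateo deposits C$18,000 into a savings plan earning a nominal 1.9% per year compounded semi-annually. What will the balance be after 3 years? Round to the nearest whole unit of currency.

With 2 periods per year: i = 0.0095, n = 6.
FV = 18,000 × (1 + 0.0095)^6 = 19,050.6784

C$19,051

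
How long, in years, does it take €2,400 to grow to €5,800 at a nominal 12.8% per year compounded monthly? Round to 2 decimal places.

Periodic rate i = 0.128/12 = 0.0106667.
n = ln(5800/2400) / ln(1+0.0106667) = ln(2.41667) / 0.010610 = 83.1644 months
= 83.1644/12 years

6.93 years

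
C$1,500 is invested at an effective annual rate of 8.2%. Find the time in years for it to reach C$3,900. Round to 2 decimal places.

12.12 years

n = ln(3900/1500) / ln(1+0.082) = ln(2.60000) / 0.078811 = 12.1241 years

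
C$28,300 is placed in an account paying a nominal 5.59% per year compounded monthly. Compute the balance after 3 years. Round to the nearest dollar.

C$33,454

With 12 periods per year: i = 0.00465833, n = 36.
28,300 × (1+0.00465833)^36 = 28,300 × 1.182121 = 33,454.0352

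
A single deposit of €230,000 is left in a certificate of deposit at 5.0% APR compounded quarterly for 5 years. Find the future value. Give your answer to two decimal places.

With 4 periods per year: i = 0.0125, n = 20.
FV = PV·(1+i)^n = 230,000 × 1.282037 = 294,868.5633

€294,868.56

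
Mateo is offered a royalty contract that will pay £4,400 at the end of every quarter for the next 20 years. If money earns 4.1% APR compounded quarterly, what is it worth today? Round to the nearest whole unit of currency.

With 4 periods per year: i = 0.01025, n = 80.
PV = PMT · [1 − (1+i)^(−n)] / i = 4400 · 54.412306 = 239,414.1483

£239,414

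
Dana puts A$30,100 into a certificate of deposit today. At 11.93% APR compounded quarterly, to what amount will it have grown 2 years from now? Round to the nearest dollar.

A$38,078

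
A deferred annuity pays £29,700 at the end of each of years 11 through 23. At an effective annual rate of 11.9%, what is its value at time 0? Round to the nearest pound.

£62,281

Value one period before first payment (t=10): 29700 × [1 − (1+0.119)^(−13)] / 0.119 = 29700 × 6.455034 = 191,714.5114
Discount back 10 years: 191,714.5114 × (1+0.119)^(−10) = 191,714.5114 × 0.324862 = 62,280.7913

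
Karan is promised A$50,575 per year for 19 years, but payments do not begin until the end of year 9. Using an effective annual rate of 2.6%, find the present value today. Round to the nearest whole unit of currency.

A$611,393

Value one period before first payment (t=8): 50575 × [1 − (1+0.026)^(−19)] / 0.026 = 50575 × 14.844426 = 750,756.8459
Discount back 8 years: 750,756.8459 × (1+0.026)^(−8) = 750,756.8459 × 0.814369 = 611,392.9336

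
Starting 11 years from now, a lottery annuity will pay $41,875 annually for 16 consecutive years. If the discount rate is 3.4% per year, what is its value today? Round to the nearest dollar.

$365,251

PV at t=10 (ordinary 16-year annuity): 41875 × a(16|0.034) = 41875 × 12.185447 = 510,265.5762
Discount back 10 years: 510,265.5762 × (1+0.034)^(−10) = 510,265.5762 × 0.715805 = 365,250.5539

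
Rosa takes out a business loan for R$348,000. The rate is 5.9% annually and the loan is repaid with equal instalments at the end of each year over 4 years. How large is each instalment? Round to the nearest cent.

PMT = 348000 / ( [1 − (1+0.059)^(−4)] / 0.059 ) = 348000 / 3.473055 = 100,199.9699

R$100,199.97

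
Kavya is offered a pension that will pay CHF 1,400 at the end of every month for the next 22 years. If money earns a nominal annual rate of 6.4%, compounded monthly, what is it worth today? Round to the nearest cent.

CHF 198,043.38

Periodic rate i = 0.064/12 = 0.00533333; n = 22 × 12 = 264 periods.
PV = PMT · [1 − (1+i)^(−n)] / i = 1400 · 141.459557 = 198,043.3792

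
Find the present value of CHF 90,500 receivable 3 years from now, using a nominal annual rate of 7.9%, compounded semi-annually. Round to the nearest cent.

Periodic rate i = 0.079/2 = 0.0395; n = 3 × 2 = 6 periods.
Discount factor = (1+0.0395)^(−6) = 0.792598; PV = 90,500 × 0.792598 = 71,730.1299

CHF 71,730.13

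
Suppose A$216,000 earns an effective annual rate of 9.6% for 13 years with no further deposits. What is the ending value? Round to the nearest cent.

FV = 216,000 × (1 + 0.096)^13 = 711,198.7016

A$711,198.70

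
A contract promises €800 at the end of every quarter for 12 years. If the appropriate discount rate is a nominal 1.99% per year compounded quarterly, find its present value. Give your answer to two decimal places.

€34,084.21

With 4 periods per year: i = 0.004975, n = 48.
Annuity factor a(48|0.004975) = 42.605266; PV = 800 × 42.605266 = 34,084.2126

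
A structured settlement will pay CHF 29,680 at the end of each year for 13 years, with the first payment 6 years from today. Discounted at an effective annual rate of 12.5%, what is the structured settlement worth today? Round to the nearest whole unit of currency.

PV at t=5 (ordinary 13-year annuity): 29680 × a(13|0.125) = 29680 × 6.269757 = 186,086.3766
Discount back 5 years: 186,086.3766 × (1+0.125)^(−5) = 186,086.3766 × 0.554929 = 103,264.7189

CHF 103,265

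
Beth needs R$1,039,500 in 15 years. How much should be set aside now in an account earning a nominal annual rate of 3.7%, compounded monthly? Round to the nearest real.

R$597,258

Periodic rate i = 0.037/12 = 0.00308333; n = 15 × 12 = 180 periods.
PV = 1,039,500 / (1 + 0.00308333)^180 = 1,039,500 / 1.740454 = 597,257.8786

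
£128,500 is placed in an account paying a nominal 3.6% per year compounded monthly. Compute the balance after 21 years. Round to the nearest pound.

£273,362

i = 0.036/12 = 0.003 per month; n = 21·12 = 252.
128,500 × (1+0.003)^252 = 128,500 × 2.127331 = 273,362.0665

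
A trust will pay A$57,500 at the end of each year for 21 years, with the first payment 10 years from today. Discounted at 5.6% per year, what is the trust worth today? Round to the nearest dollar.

PV at t=9 (ordinary 21-year annuity): 57500 × a(21|0.056) = 57500 × 12.170320 = 699,793.4071
PV₀ = 699,793.4071 / (1+0.056)^9 = 699,793.4071 / 1.632959 = 428,543.1749

A$428,543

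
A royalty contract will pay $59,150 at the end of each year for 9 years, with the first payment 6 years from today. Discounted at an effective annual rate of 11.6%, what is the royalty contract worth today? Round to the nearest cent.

$184,863.54

Value one period before first payment (t=5): 59150 × [1 − (1+0.116)^(−9)] / 0.116 = 59150 × 5.410252 = 320,016.3976
PV₀ = 320,016.3976 / (1+0.116)^5 = 320,016.3976 / 1.731095 = 184,863.5374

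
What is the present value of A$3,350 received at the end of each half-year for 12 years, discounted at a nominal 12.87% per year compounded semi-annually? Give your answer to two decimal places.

A$40,405.21

With 2 periods per year: i = 0.06435, n = 24.
PV = PMT · [1 − (1+i)^(−n)] / i = 3350 · 12.061257 = 40,405.2105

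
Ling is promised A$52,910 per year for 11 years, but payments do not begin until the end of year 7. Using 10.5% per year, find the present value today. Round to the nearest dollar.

PV at t=6 (ordinary 11-year annuity): 52910 × a(11|0.105) = 52910 × 6.348211 = 335,883.8242
PV₀ = 335,883.8242 / (1+0.105)^6 = 335,883.8242 / 1.820429 = 184,508.0934

A$184,508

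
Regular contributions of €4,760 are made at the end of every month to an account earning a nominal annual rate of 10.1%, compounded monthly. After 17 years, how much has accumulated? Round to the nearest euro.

Periodic rate i = 0.101/12 = 0.00841667; n = 17 × 12 = 204 periods.
FV = PMT · [(1+i)^n − 1] / i = 4760 · 537.972642 = 2,560,749.7751

€2,560,750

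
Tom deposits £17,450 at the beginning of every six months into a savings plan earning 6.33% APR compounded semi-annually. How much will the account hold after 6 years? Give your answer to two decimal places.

i = 0.0633/2 = 0.03165 per half-year; n = 6·2 = 12.
FV = 17450 × [(1+0.03165)^12 − 1] / 0.03165 × (1+i) = 17450 × 14.779209 = 257,897.1982
(annuity-due: payments at period start, so ×(1+i).)

£257,897.20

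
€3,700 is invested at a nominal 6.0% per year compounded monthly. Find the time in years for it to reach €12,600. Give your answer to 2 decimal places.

20.47 years

Periodic rate i = 0.06/12 = 0.005.
(1+i)^n = 12600/3700 = 3.40541, so n = ln 3.40541 / ln 1.005 = 245.6850 months
= 245.6850/12 years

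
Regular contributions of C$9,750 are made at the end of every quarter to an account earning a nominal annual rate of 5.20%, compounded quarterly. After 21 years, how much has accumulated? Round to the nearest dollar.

C$1,469,498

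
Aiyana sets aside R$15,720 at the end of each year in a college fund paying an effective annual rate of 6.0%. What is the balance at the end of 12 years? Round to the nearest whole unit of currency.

Accumulation factor s(12|0.06) = 16.869941; FV = 15720 × 16.869941 = 265,195.4756

R$265,195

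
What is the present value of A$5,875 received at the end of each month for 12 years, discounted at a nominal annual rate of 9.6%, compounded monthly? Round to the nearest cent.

A$501,243.34

i = 0.096/12 = 0.008 per month; n = 12·12 = 144.
PV = PMT · [1 − (1+i)^(−n)] / i = 5875 · 85.318015 = 501,243.3378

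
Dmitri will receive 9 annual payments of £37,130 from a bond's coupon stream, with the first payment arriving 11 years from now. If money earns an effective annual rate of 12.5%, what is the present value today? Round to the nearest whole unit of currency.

£59,783

Value one period before first payment (t=10): 37130 × [1 − (1+0.125)^(−9)] / 0.125 = 37130 × 5.228485 = 194,133.6358
PV₀ = 194,133.6358 / (1+0.125)^10 = 194,133.6358 / 3.247321 = 59,782.7053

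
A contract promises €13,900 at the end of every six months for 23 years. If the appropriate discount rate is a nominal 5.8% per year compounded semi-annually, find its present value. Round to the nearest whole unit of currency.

€350,631

Periodic rate i = 0.058/2 = 0.029; n = 23 × 2 = 46 periods.
PV = 13900 × [1 − (1+0.029)^(−46)] / 0.029 = 13900 × 25.225236 = 350,630.7860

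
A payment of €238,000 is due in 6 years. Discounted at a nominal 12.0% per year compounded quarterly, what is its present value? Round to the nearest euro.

€117,080

With 4 periods per year: i = 0.03, n = 24.
Discount factor = (1+0.03)^(−24) = 0.491934; PV = 238,000 × 0.491934 = 117,080.2292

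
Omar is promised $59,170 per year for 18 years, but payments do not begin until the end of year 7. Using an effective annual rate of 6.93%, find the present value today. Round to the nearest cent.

Value one period before first payment (t=6): 59170 × [1 − (1+0.0693)^(−18)] / 0.0693 = 59170 × 10.110106 = 598,214.9594
PV₀ = 598,214.9594 / (1+0.0693)^6 = 598,214.9594 / 1.494849 = 400,184.1357

$400,184.14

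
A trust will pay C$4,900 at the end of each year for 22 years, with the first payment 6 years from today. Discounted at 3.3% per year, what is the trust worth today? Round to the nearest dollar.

C$64,437

Value one period before first payment (t=5): 4900 × [1 − (1+0.033)^(−22)] / 0.033 = 4900 × 15.468323 = 75,794.7819
PV₀ = 75,794.7819 / (1+0.033)^5 = 75,794.7819 / 1.176255 = 64,437.3542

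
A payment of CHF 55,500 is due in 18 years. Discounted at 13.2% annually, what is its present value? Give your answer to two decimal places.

PV = FV·(1+i)^(−n) = 55,500 × 0.107341 = 5,957.4074

CHF 5,957.41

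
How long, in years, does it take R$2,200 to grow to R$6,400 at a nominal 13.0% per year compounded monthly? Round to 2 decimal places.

Periodic rate i = 0.13/12 = 0.0108333.
n = ln(6400/2200) / ln(1+0.0108333) = ln(2.90909) / 0.010775 = 99.1029 months
= 99.1029/12 years

8.26 years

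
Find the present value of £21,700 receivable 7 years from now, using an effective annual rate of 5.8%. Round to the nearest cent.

PV = 21,700 / (1 + 0.058)^7 = 21,700 / 1.483883 = 14,623.7940

£14,623.79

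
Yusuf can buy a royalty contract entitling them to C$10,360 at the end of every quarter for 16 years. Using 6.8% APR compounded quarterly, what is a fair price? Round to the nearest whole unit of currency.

With 4 periods per year: i = 0.017, n = 64.
PV = PMT · [1 − (1+i)^(−n)] / i = 10360 · 38.824446 = 402,221.2606

C$402,221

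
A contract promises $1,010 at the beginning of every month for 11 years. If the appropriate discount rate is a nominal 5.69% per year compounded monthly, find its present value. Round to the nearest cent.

$99,394.78

i = 0.0569/12 = 0.00474167 per month; n = 11·12 = 132.
Annuity factor a(132|0.00474167) × (1+i) = 98.410673; PV = 1010 × 98.410673 = 99,394.7795
(Beginning-of-period payments → annuity-due factor ×(1+i).)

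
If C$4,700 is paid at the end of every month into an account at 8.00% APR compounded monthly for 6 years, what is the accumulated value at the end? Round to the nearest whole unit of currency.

C$432,519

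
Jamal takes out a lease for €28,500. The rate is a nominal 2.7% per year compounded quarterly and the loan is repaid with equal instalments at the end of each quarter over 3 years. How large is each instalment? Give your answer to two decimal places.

€2,480.49

Periodic rate i = 0.027/4 = 0.00675; n = 3 × 4 = 12 periods.
PMT = 28500 / ( [1 − (1+0.00675)^(−12)] / 0.00675 ) = 28500 / 11.489674 = 2,480.4882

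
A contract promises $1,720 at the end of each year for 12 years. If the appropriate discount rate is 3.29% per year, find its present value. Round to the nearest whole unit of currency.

$16,828

PV = PMT · [1 − (1+i)^(−n)] / i = 1720 · 9.783866 = 16,828.2492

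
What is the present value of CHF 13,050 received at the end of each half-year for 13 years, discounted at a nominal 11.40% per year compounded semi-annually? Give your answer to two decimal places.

CHF 174,773.98

i = 0.114/2 = 0.057 per half-year; n = 13·2 = 26.
Annuity factor a(26|0.057) = 13.392642; PV = 13050 × 13.392642 = 174,773.9818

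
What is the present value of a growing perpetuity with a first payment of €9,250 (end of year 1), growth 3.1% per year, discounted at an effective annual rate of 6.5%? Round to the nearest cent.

€272,058.82

PV = PMT / (i − g) = 9250 / (0.065 − 0.031) = 9250 / 0.034000 = 272,058.8235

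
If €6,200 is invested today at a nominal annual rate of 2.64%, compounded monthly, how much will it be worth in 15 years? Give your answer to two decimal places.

Periodic rate i = 0.0264/12 = 0.0022; n = 15 × 12 = 180 periods.
6,200 × (1+0.0022)^180 = 6,200 × 1.485223 = 9,208.3836

€9,208.38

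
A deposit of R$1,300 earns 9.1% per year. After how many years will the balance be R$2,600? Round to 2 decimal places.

(1+i)^n = 2600/1300 = 2.00000, so n = ln 2.00000 / ln 1.091 = 7.9585 years

7.96 years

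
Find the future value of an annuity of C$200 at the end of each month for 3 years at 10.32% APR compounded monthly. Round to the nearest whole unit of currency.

Periodic rate i = 0.1032/12 = 0.0086; n = 3 × 12 = 36 periods.
FV = PMT · [(1+i)^n − 1] / i = 200 · 41.985699 = 8,397.1397

C$8,397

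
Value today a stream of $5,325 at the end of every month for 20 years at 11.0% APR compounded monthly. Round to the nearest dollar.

$515,894

i = 0.11/12 = 0.00916667 per month; n = 20·12 = 240.
PV = 5325 × [1 − (1+0.00916667)^(−240)] / 0.00916667 = 5325 × 96.881539 = 515,894.1952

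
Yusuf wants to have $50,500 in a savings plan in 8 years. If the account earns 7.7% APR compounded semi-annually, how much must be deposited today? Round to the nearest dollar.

With 2 periods per year: i = 0.0385, n = 16.
Discount factor = (1+0.0385)^(−16) = 0.546381; PV = 50,500 × 0.546381 = 27,592.2657

$27,592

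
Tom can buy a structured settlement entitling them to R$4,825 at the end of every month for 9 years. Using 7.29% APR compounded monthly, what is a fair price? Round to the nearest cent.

R$381,312.48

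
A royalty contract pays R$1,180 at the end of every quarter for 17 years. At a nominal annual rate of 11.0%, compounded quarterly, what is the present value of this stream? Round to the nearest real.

Periodic rate i = 0.11/4 = 0.0275; n = 17 × 4 = 68 periods.
Annuity factor a(68|0.0275) = 30.615821; PV = 1180 × 30.615821 = 36,126.6685

R$36,127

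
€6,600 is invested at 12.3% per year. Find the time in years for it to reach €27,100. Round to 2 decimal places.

n = ln(27100/6600) / ln(1+0.123) = ln(4.10606) / 0.116004 = 12.1760 years

12.18 years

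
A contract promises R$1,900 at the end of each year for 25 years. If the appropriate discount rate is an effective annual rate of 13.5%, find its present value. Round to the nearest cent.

R$13,480.43

PV = 1900 × [1 − (1+0.135)^(−25)] / 0.135 = 1900 × 7.094965 = 13,480.4339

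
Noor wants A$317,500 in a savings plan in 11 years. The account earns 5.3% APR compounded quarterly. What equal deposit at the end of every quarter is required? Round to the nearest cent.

A$5,362.09

With 4 periods per year: i = 0.01325, n = 44.
PMT = 317500 / ( [(1+0.01325)^44 − 1] / 0.01325 ) = 317500 / 59.212011 = 5,362.0878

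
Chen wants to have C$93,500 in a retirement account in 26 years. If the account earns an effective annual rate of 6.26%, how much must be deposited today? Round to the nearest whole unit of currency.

PV = 93,500 / (1 + 0.0626)^26 = 93,500 / 4.848586 = 19,283.9728

C$19,284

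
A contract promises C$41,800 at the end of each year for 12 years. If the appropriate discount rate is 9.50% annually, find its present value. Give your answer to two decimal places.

C$291,924.49

PV = PMT · [1 − (1+i)^(−n)] / i = 41800 · 6.983839 = 291,924.4868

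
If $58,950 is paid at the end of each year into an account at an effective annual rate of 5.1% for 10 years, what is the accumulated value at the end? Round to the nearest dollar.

FV = 58950 × [(1+0.051)^10 − 1] / 0.051 = 58950 × 12.636756 = 744,936.7749

$744,937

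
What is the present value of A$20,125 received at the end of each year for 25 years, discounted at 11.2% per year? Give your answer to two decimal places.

A$167,043.10

Annuity factor a(25|0.112) = 8.300278; PV = 20125 × 8.300278 = 167,043.1012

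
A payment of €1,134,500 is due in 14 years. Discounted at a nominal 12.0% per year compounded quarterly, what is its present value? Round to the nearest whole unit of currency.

€216,730

With 4 periods per year: i = 0.03, n = 56.
PV = 1,134,500 / (1 + 0.03)^56 = 1,134,500 / 5.234613 = 216,730.4420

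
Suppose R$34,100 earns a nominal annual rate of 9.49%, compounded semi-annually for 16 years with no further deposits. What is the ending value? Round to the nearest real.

Periodic rate i = 0.0949/2 = 0.04745; n = 16 × 2 = 32 periods.
FV = 34,100 × (1 + 0.04745)^32 = 150,321.1239

R$150,321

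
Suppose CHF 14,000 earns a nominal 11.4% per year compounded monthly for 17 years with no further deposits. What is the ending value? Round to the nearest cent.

i = 0.114/12 = 0.0095 per month; n = 17·12 = 204.
14,000 × (1+0.0095)^204 = 14,000 × 6.881608 = 96,342.5162

CHF 96,342.52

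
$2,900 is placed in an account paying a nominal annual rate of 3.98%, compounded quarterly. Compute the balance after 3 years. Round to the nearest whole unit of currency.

$3,266

Periodic rate i = 0.0398/4 = 0.00995; n = 3 × 4 = 12 periods.
FV = 2,900 × (1 + 0.00995)^12 = 3,265.8519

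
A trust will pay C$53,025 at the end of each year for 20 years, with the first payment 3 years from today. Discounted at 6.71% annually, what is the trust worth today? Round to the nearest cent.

C$504,640.17

Value one period before first payment (t=2): 53025 × [1 − (1+0.0671)^(−20)] / 0.0671 = 53025 × 10.837057 = 574,634.9738
Discount back 2 years: 574,634.9738 × (1+0.0671)^(−2) = 574,634.9738 × 0.878193 = 504,640.1665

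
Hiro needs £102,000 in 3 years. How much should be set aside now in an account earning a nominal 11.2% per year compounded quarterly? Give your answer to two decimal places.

£73,228.95

i = 0.112/4 = 0.028 per quarter; n = 3·4 = 12.
Discount factor = (1+0.028)^(−12) = 0.717931; PV = 102,000 × 0.717931 = 73,228.9481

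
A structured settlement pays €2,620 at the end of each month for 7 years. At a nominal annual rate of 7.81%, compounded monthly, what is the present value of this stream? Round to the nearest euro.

With 12 periods per year: i = 0.00650833, n = 84.
PV = 2620 × [1 − (1+0.00650833)^(−84)] / 0.00650833 = 2620 × 64.550601 = 169,122.5758

€169,123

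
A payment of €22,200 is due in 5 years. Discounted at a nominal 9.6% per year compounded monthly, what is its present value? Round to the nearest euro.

€13,763

With 12 periods per year: i = 0.008, n = 60.
PV = 22,200 / (1 + 0.008)^60 = 22,200 / 1.612991 = 13,763.2516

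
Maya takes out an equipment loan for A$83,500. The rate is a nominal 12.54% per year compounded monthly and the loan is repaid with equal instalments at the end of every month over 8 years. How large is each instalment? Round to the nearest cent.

With 12 periods per year: i = 0.01045, n = 96.
Annuity-PV factor = 60.419334; PMT = 83500 / 60.419334 = 1,382.0079

A$1,382.01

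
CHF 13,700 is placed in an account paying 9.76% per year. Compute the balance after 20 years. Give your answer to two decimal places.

FV = PV·(1+i)^n = 13,700 × 6.439942 = 88,227.2077

CHF 88,227.21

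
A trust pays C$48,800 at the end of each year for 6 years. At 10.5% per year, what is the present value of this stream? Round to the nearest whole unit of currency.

C$209,458

PV = PMT · [1 − (1+i)^(−n)] / i = 48800 · 4.292179 = 209,458.3541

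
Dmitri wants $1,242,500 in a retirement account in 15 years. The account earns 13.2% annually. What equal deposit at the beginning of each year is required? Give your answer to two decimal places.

FV-annuity factor × (1+i) = 46.501068; PMT = 1.2425e+06 / 46.501068 = 26,719.8166

$26,719.82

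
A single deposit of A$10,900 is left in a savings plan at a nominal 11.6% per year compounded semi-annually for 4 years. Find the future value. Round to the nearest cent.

i = 0.116/2 = 0.058 per half-year; n = 4·2 = 8.
FV = 10,900 × (1 + 0.058)^8 = 17,112.4361

A$17,112.44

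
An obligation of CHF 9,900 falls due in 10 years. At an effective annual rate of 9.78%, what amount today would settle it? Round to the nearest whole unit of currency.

CHF 3,894

Discount factor = (1+0.0978)^(−10) = 0.393340; PV = 9,900 × 0.393340 = 3,894.0626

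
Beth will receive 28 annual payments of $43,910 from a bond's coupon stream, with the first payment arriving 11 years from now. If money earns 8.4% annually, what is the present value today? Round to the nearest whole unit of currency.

PV at t=10 (ordinary 28-year annuity): 43910 × a(28|0.084) = 43910 × 10.660531 = 468,103.9379
Discount back 10 years: 468,103.9379 × (1+0.084)^(−10) = 468,103.9379 × 0.446383 = 208,953.4146

$208,953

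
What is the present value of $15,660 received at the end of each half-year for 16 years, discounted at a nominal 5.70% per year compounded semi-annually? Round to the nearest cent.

With 2 periods per year: i = 0.0285, n = 32.
PV = PMT · [1 − (1+i)^(−n)] / i = 15660 · 20.811354 = 325,905.7959

$325,905.80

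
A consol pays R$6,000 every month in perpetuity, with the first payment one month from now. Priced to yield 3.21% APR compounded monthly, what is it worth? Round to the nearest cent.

Periodic rate i = 0.0321/12 = 0.002675.
PV = PMT / i = 6000 / 0.002675 = 2,242,990.6542

R$2,242,990.65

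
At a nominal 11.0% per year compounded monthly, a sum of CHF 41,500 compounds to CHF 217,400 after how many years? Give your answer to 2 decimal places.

Periodic rate i = 0.11/12 = 0.00916667.
(1+i)^n = 217400/41500 = 5.23855, so n = ln 5.23855 / ln 1.00917 = 181.4863 months
= 181.4863/12 years

15.12 years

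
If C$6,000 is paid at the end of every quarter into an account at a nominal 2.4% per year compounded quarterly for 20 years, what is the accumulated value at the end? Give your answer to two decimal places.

C$613,758.18

With 4 periods per year: i = 0.006, n = 80.
FV = 6000 × [(1+0.006)^80 − 1] / 0.006 = 6000 × 102.293031 = 613,758.1834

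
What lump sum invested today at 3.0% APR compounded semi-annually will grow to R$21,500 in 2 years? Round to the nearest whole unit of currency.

With 2 periods per year: i = 0.015, n = 4.
PV = 21,500 / (1 + 0.015)^4 = 21,500 / 1.061364 = 20,256.9610

R$20,257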